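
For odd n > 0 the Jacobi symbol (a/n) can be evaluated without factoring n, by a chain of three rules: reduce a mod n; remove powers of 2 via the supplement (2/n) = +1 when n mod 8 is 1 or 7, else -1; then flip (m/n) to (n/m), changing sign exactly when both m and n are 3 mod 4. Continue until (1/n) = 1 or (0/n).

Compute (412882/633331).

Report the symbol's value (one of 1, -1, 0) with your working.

1

412882 = 2^1·206441; (2/633331) = -1 since 633331 mod 8 = 3, so (412882/633331) = (-1)^1·(206441/633331); sign now -1
reciprocity: (206441/633331) = +1·(633331/206441) since 206441 mod 4 = 1, 633331 mod 4 = 3; sign now -1
(633331/206441) = (14008/206441)   [reduce mod 206441]
14008 = 2^3·1751; (2/206441) = +1 since 206441 mod 8 = 1, so (14008/206441) = (+1)^3·(1751/206441); sign now -1
reciprocity: (1751/206441) = +1·(206441/1751) since 1751 mod 4 = 3, 206441 mod 4 = 1; sign now -1
(206441/1751) = (1574/1751)   [reduce mod 1751]
1574 = 2^1·787; (2/1751) = +1 since 1751 mod 8 = 7, so (1574/1751) = (+1)^1·(787/1751); sign now -1
reciprocity: (787/1751) = -1·(1751/787) since 787 mod 4 = 3, 1751 mod 4 = 3; sign now +1
(1751/787) = (177/787)   [reduce mod 787]
reciprocity: (177/787) = +1·(787/177) since 177 mod 4 = 1, 787 mod 4 = 3; sign now +1
(787/177) = (79/177)   [reduce mod 177]
reciprocity: (79/177) = +1·(177/79) since 79 mod 4 = 3, 177 mod 4 = 1; sign now +1
(177/79) = (19/79)   [reduce mod 79]
reciprocity: (19/79) = -1·(79/19) since 19 mod 4 = 3, 79 mod 4 = 3; sign now -1
(79/19) = (3/19)   [reduce mod 19]
reciprocity: (3/19) = -1·(19/3) since 3 mod 4 = 3, 19 mod 4 = 3; sign now +1
(19/3) = (1/3)   [reduce mod 3]
(1/3) = 1; final value = sign = +1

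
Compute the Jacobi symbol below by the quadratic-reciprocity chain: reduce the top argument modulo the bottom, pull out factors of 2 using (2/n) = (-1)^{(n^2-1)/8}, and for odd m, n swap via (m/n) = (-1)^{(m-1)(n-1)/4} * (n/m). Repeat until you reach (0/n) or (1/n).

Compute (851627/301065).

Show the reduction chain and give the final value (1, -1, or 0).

(851627/301065) = (249497/301065)   [reduce mod 301065]
reciprocity: (249497/301065) = +1·(301065/249497) since 249497 mod 4 = 1, 301065 mod 4 = 1; sign now +1
(301065/249497) = (51568/249497)   [reduce mod 249497]
51568 = 2^4·3223; (2/249497) = +1 since 249497 mod 8 = 1, so (51568/249497) = (+1)^4·(3223/249497); sign now +1
reciprocity: (3223/249497) = +1·(249497/3223) since 3223 mod 4 = 3, 249497 mod 4 = 1; sign now +1
(249497/3223) = (1326/3223)   [reduce mod 3223]
1326 = 2^1·663; (2/3223) = +1 since 3223 mod 8 = 7, so (1326/3223) = (+1)^1·(663/3223); sign now +1
reciprocity: (663/3223) = -1·(3223/663) since 663 mod 4 = 3, 3223 mod 4 = 3; sign now -1
(3223/663) = (571/663)   [reduce mod 663]
reciprocity: (571/663) = -1·(663/571) since 571 mod 4 = 3, 663 mod 4 = 3; sign now +1
(663/571) = (92/571)   [reduce mod 571]
92 = 2^2·23; (2/571) = -1 since 571 mod 8 = 3, so (92/571) = (-1)^2·(23/571); sign now +1
reciprocity: (23/571) = -1·(571/23) since 23 mod 4 = 3, 571 mod 4 = 3; sign now -1
(571/23) = (19/23)   [reduce mod 23]
reciprocity: (19/23) = -1·(23/19) since 19 mod 4 = 3, 23 mod 4 = 3; sign now +1
(23/19) = (4/19)   [reduce mod 19]
4 = 2^2·1; (2/19) = -1 since 19 mod 8 = 3, so (4/19) = (-1)^2·(1/19); sign now +1
(1/19) = 1; final value = sign = +1

1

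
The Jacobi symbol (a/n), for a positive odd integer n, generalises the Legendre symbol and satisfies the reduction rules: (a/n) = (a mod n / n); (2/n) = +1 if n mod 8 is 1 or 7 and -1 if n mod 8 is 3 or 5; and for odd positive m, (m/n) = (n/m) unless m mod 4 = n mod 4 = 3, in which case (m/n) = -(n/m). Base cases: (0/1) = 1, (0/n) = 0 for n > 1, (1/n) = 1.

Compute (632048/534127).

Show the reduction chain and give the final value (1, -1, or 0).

(632048/534127): 632048 mod 534127 = 97921, so (632048/534127) = (97921/534127)
flip (97921/534127) -> (534127/97921): both odd, 97921 mod 4 = 1, 534127 mod 4 = 3, so the flip contributes +1; sign now +1
(534127/97921): 534127 mod 97921 = 44522, so (534127/97921) = (44522/97921)
factor out 2^1: 44522 = 2^1·22261; with 97921 mod 8 = 1, (2/97921) = +1; sign now +1; continue with (22261/97921)
flip (22261/97921) -> (97921/22261): both odd, 22261 mod 4 = 1, 97921 mod 4 = 1, so the flip contributes +1; sign now +1
(97921/22261): 97921 mod 22261 = 8877, so (97921/22261) = (8877/22261)
flip (8877/22261) -> (22261/8877): both odd, 8877 mod 4 = 1, 22261 mod 4 = 1, so the flip contributes +1; sign now +1
(22261/8877): 22261 mod 8877 = 4507, so (22261/8877) = (4507/8877)
flip (4507/8877) -> (8877/4507): both odd, 4507 mod 4 = 3, 8877 mod 4 = 1, so the flip contributes +1; sign now +1
(8877/4507): 8877 mod 4507 = 4370, so (8877/4507) = (4370/4507)
factor out 2^1: 4370 = 2^1·2185; with 4507 mod 8 = 3, (2/4507) = -1; sign now -1; continue with (2185/4507)
flip (2185/4507) -> (4507/2185): both odd, 2185 mod 4 = 1, 4507 mod 4 = 3, so the flip contributes +1; sign now -1
(4507/2185): 4507 mod 2185 = 137, so (4507/2185) = (137/2185)
flip (137/2185) -> (2185/137): both odd, 137 mod 4 = 1, 2185 mod 4 = 1, so the flip contributes +1; sign now -1
(2185/137): 2185 mod 137 = 130, so (2185/137) = (130/137)
factor out 2^1: 130 = 2^1·65; with 137 mod 8 = 1, (2/137) = +1; sign now -1; continue with (65/137)
flip (65/137) -> (137/65): both odd, 65 mod 4 = 1, 137 mod 4 = 1, so the flip contributes +1; sign now -1
(137/65): 137 mod 65 = 7, so (137/65) = (7/65)
flip (7/65) -> (65/7): both odd, 7 mod 4 = 3, 65 mod 4 = 1, so the flip contributes +1; sign now -1
(65/7): 65 mod 7 = 2, so (65/7) = (2/7)
factor out 2^1: 2 = 2^1·1; with 7 mod 8 = 7, (2/7) = +1; sign now -1; continue with (1/7)
reached (1/7) = 1, so the symbol is -1

-1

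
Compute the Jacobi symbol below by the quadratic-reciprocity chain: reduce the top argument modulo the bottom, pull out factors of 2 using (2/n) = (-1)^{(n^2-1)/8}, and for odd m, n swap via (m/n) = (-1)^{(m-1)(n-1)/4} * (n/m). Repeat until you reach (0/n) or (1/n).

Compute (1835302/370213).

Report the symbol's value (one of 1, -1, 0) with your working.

1

(1835302/370213) = (354450/370213)   [reduce mod 370213]
354450 = 2^1·177225; (2/370213) = -1 since 370213 mod 8 = 5, so (354450/370213) = (-1)^1·(177225/370213); sign now -1
reciprocity: (177225/370213) = +1·(370213/177225) since 177225 mod 4 = 1, 370213 mod 4 = 1; sign now -1
(370213/177225) = (15763/177225)   [reduce mod 177225]
reciprocity: (15763/177225) = +1·(177225/15763) since 15763 mod 4 = 3, 177225 mod 4 = 1; sign now -1
(177225/15763) = (3832/15763)   [reduce mod 15763]
3832 = 2^3·479; (2/15763) = -1 since 15763 mod 8 = 3, so (3832/15763) = (-1)^3·(479/15763); sign now +1
reciprocity: (479/15763) = -1·(15763/479) since 479 mod 4 = 3, 15763 mod 4 = 3; sign now -1
(15763/479) = (435/479)   [reduce mod 479]
reciprocity: (435/479) = -1·(479/435) since 435 mod 4 = 3, 479 mod 4 = 3; sign now +1
(479/435) = (44/435)   [reduce mod 435]
44 = 2^2·11; (2/435) = -1 since 435 mod 8 = 3, so (44/435) = (-1)^2·(11/435); sign now +1
reciprocity: (11/435) = -1·(435/11) since 11 mod 4 = 3, 435 mod 4 = 3; sign now -1
(435/11) = (6/11)   [reduce mod 11]
6 = 2^1·3; (2/11) = -1 since 11 mod 8 = 3, so (6/11) = (-1)^1·(3/11); sign now +1
reciprocity: (3/11) = -1·(11/3) since 3 mod 4 = 3, 11 mod 4 = 3; sign now -1
(11/3) = (2/3)   [reduce mod 3]
2 = 2^1·1; (2/3) = -1 since 3 mod 8 = 3, so (2/3) = (-1)^1·(1/3); sign now +1
(1/3) = 1; final value = sign = +1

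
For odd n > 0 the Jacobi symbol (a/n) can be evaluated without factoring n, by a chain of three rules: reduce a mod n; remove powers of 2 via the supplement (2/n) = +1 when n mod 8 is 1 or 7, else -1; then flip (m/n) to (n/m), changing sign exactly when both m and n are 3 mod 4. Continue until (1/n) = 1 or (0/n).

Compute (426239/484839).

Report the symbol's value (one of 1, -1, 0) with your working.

reciprocity: (426239/484839) = -1·(484839/426239) since 426239 mod 4 = 3, 484839 mod 4 = 3; sign now -1
(484839/426239) = (58600/426239)   [reduce mod 426239]
58600 = 2^3·7325; (2/426239) = +1 since 426239 mod 8 = 7, so (58600/426239) = (+1)^3·(7325/426239); sign now -1
reciprocity: (7325/426239) = +1·(426239/7325) since 7325 mod 4 = 1, 426239 mod 4 = 3; sign now -1
(426239/7325) = (1389/7325)   [reduce mod 7325]
reciprocity: (1389/7325) = +1·(7325/1389) since 1389 mod 4 = 1, 7325 mod 4 = 1; sign now -1
(7325/1389) = (380/1389)   [reduce mod 1389]
380 = 2^2·95; (2/1389) = -1 since 1389 mod 8 = 5, so (380/1389) = (-1)^2·(95/1389); sign now -1
reciprocity: (95/1389) = +1·(1389/95) since 95 mod 4 = 3, 1389 mod 4 = 1; sign now -1
(1389/95) = (59/95)   [reduce mod 95]
reciprocity: (59/95) = -1·(95/59) since 59 mod 4 = 3, 95 mod 4 = 3; sign now +1
(95/59) = (36/59)   [reduce mod 59]
36 = 2^2·9; (2/59) = -1 since 59 mod 8 = 3, so (36/59) = (-1)^2·(9/59); sign now +1
reciprocity: (9/59) = +1·(59/9) since 9 mod 4 = 1, 59 mod 4 = 3; sign now +1
(59/9) = (5/9)   [reduce mod 9]
reciprocity: (5/9) = +1·(9/5) since 5 mod 4 = 1, 9 mod 4 = 1; sign now +1
(9/5) = (4/5)   [reduce mod 5]
4 = 2^2·1; (2/5) = -1 since 5 mod 8 = 5, so (4/5) = (-1)^2·(1/5); sign now +1
(1/5) = 1; final value = sign = +1

1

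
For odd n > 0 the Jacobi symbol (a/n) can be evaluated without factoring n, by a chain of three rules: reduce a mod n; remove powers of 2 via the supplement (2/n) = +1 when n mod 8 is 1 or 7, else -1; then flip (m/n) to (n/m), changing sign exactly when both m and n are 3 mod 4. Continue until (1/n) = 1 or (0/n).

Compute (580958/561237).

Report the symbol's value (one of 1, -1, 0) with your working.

-1

(580958/561237): 580958 mod 561237 = 19721, so (580958/561237) = (19721/561237)
flip (19721/561237) -> (561237/19721): both odd, 19721 mod 4 = 1, 561237 mod 4 = 1, so the flip contributes +1; sign now +1
(561237/19721): 561237 mod 19721 = 9049, so (561237/19721) = (9049/19721)
flip (9049/19721) -> (19721/9049): both odd, 9049 mod 4 = 1, 19721 mod 4 = 1, so the flip contributes +1; sign now +1
(19721/9049): 19721 mod 9049 = 1623, so (19721/9049) = (1623/9049)
flip (1623/9049) -> (9049/1623): both odd, 1623 mod 4 = 3, 9049 mod 4 = 1, so the flip contributes +1; sign now +1
(9049/1623): 9049 mod 1623 = 934, so (9049/1623) = (934/1623)
factor out 2^1: 934 = 2^1·467; with 1623 mod 8 = 7, (2/1623) = +1; sign now +1; continue with (467/1623)
flip (467/1623) -> (1623/467): both odd, 467 mod 4 = 3, 1623 mod 4 = 3, so the flip contributes -1; sign now -1
(1623/467): 1623 mod 467 = 222, so (1623/467) = (222/467)
factor out 2^1: 222 = 2^1·111; with 467 mod 8 = 3, (2/467) = -1; sign now +1; continue with (111/467)
flip (111/467) -> (467/111): both odd, 111 mod 4 = 3, 467 mod 4 = 3, so the flip contributes -1; sign now -1
(467/111): 467 mod 111 = 23, so (467/111) = (23/111)
flip (23/111) -> (111/23): both odd, 23 mod 4 = 3, 111 mod 4 = 3, so the flip contributes -1; sign now +1
(111/23): 111 mod 23 = 19, so (111/23) = (19/23)
flip (19/23) -> (23/19): both odd, 19 mod 4 = 3, 23 mod 4 = 3, so the flip contributes -1; sign now -1
(23/19): 23 mod 19 = 4, so (23/19) = (4/19)
factor out 2^2: 4 = 2^2·1; with 19 mod 8 = 3, (2/19) = -1; sign now -1; continue with (1/19)
reached (1/19) = 1, so the symbol is -1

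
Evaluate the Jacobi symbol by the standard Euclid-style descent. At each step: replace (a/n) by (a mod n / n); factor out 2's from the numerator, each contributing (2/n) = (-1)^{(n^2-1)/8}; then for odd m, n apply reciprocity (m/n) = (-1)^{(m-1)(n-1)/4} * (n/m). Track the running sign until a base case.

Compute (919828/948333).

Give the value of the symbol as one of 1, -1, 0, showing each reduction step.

1

factor out 2^2: 919828 = 2^2·229957; with 948333 mod 8 = 5, (2/948333) = -1; sign now +1; continue with (229957/948333)
flip (229957/948333) -> (948333/229957): both odd, 229957 mod 4 = 1, 948333 mod 4 = 1, so the flip contributes +1; sign now +1
(948333/229957): 948333 mod 229957 = 28505, so (948333/229957) = (28505/229957)
flip (28505/229957) -> (229957/28505): both odd, 28505 mod 4 = 1, 229957 mod 4 = 1, so the flip contributes +1; sign now +1
(229957/28505): 229957 mod 28505 = 1917, so (229957/28505) = (1917/28505)
flip (1917/28505) -> (28505/1917): both odd, 1917 mod 4 = 1, 28505 mod 4 = 1, so the flip contributes +1; sign now +1
(28505/1917): 28505 mod 1917 = 1667, so (28505/1917) = (1667/1917)
flip (1667/1917) -> (1917/1667): both odd, 1667 mod 4 = 3, 1917 mod 4 = 1, so the flip contributes +1; sign now +1
(1917/1667): 1917 mod 1667 = 250, so (1917/1667) = (250/1667)
factor out 2^1: 250 = 2^1·125; with 1667 mod 8 = 3, (2/1667) = -1; sign now -1; continue with (125/1667)
flip (125/1667) -> (1667/125): both odd, 125 mod 4 = 1, 1667 mod 4 = 3, so the flip contributes +1; sign now -1
(1667/125): 1667 mod 125 = 42, so (1667/125) = (42/125)
factor out 2^1: 42 = 2^1·21; with 125 mod 8 = 5, (2/125) = -1; sign now +1; continue with (21/125)
flip (21/125) -> (125/21): both odd, 21 mod 4 = 1, 125 mod 4 = 1, so the flip contributes +1; sign now +1
(125/21): 125 mod 21 = 20, so (125/21) = (20/21)
factor out 2^2: 20 = 2^2·5; with 21 mod 8 = 5, (2/21) = -1; sign now +1; continue with (5/21)
flip (5/21) -> (21/5): both odd, 5 mod 4 = 1, 21 mod 4 = 1, so the flip contributes +1; sign now +1
(21/5): 21 mod 5 = 1, so (21/5) = (1/5)
reached (1/5) = 1, so the symbol is +1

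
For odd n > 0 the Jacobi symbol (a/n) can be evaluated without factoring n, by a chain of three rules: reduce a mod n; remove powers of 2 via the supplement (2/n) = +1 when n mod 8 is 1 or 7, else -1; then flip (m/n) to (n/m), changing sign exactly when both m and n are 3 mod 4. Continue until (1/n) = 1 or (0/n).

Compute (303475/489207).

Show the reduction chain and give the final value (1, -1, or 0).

flip (303475/489207) -> (489207/303475): both odd, 303475 mod 4 = 3, 489207 mod 4 = 3, so the flip contributes -1; sign now -1
(489207/303475): 489207 mod 303475 = 185732, so (489207/303475) = (185732/303475)
factor out 2^2: 185732 = 2^2·46433; with 303475 mod 8 = 3, (2/303475) = -1; sign now -1; continue with (46433/303475)
flip (46433/303475) -> (303475/46433): both odd, 46433 mod 4 = 1, 303475 mod 4 = 3, so the flip contributes +1; sign now -1
(303475/46433): 303475 mod 46433 = 24877, so (303475/46433) = (24877/46433)
flip (24877/46433) -> (46433/24877): both odd, 24877 mod 4 = 1, 46433 mod 4 = 1, so the flip contributes +1; sign now -1
(46433/24877): 46433 mod 24877 = 21556, so (46433/24877) = (21556/24877)
factor out 2^2: 21556 = 2^2·5389; with 24877 mod 8 = 5, (2/24877) = -1; sign now -1; continue with (5389/24877)
flip (5389/24877) -> (24877/5389): both odd, 5389 mod 4 = 1, 24877 mod 4 = 1, so the flip contributes +1; sign now -1
(24877/5389): 24877 mod 5389 = 3321, so (24877/5389) = (3321/5389)
flip (3321/5389) -> (5389/3321): both odd, 3321 mod 4 = 1, 5389 mod 4 = 1, so the flip contributes +1; sign now -1
(5389/3321): 5389 mod 3321 = 2068, so (5389/3321) = (2068/3321)
factor out 2^2: 2068 = 2^2·517; with 3321 mod 8 = 1, (2/3321) = +1; sign now -1; continue with (517/3321)
flip (517/3321) -> (3321/517): both odd, 517 mod 4 = 1, 3321 mod 4 = 1, so the flip contributes +1; sign now -1
(3321/517): 3321 mod 517 = 219, so (3321/517) = (219/517)
flip (219/517) -> (517/219): both odd, 219 mod 4 = 3, 517 mod 4 = 1, so the flip contributes +1; sign now -1
(517/219): 517 mod 219 = 79, so (517/219) = (79/219)
flip (79/219) -> (219/79): both odd, 79 mod 4 = 3, 219 mod 4 = 3, so the flip contributes -1; sign now +1
(219/79): 219 mod 79 = 61, so (219/79) = (61/79)
flip (61/79) -> (79/61): both odd, 61 mod 4 = 1, 79 mod 4 = 3, so the flip contributes +1; sign now +1
(79/61): 79 mod 61 = 18, so (79/61) = (18/61)
factor out 2^1: 18 = 2^1·9; with 61 mod 8 = 5, (2/61) = -1; sign now -1; continue with (9/61)
flip (9/61) -> (61/9): both odd, 9 mod 4 = 1, 61 mod 4 = 1, so the flip contributes +1; sign now -1
(61/9): 61 mod 9 = 7, so (61/9) = (7/9)
flip (7/9) -> (9/7): both odd, 7 mod 4 = 3, 9 mod 4 = 1, so the flip contributes +1; sign now -1
(9/7): 9 mod 7 = 2, so (9/7) = (2/7)
factor out 2^1: 2 = 2^1·1; with 7 mod 8 = 7, (2/7) = +1; sign now -1; continue with (1/7)
reached (1/7) = 1, so the symbol is -1

-1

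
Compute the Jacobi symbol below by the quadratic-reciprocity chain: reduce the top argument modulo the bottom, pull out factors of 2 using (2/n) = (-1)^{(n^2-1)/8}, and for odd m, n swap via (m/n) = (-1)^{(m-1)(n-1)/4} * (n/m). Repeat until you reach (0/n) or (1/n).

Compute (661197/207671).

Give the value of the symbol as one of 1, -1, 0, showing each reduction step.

-1

(661197/207671): 661197 mod 207671 = 38184, so (661197/207671) = (38184/207671)
factor out 2^3: 38184 = 2^3·4773; with 207671 mod 8 = 7, (2/207671) = +1; sign now +1; continue with (4773/207671)
flip (4773/207671) -> (207671/4773): both odd, 4773 mod 4 = 1, 207671 mod 4 = 3, so the flip contributes +1; sign now +1
(207671/4773): 207671 mod 4773 = 2432, so (207671/4773) = (2432/4773)
factor out 2^7: 2432 = 2^7·19; with 4773 mod 8 = 5, (2/4773) = -1; sign now -1; continue with (19/4773)
flip (19/4773) -> (4773/19): both odd, 19 mod 4 = 3, 4773 mod 4 = 1, so the flip contributes +1; sign now -1
(4773/19): 4773 mod 19 = 4, so (4773/19) = (4/19)
factor out 2^2: 4 = 2^2·1; with 19 mod 8 = 3, (2/19) = -1; sign now -1; continue with (1/19)
reached (1/19) = 1, so the symbol is -1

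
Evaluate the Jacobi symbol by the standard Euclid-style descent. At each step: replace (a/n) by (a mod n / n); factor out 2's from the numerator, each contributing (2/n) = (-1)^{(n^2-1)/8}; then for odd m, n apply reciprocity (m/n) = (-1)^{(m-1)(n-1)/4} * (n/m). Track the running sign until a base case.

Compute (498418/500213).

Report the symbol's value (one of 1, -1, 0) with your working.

1

498418 = 2^1·249209; (2/500213) = -1 since 500213 mod 8 = 5, so (498418/500213) = (-1)^1·(249209/500213); sign now -1
reciprocity: (249209/500213) = +1·(500213/249209) since 249209 mod 4 = 1, 500213 mod 4 = 1; sign now -1
(500213/249209) = (1795/249209)   [reduce mod 249209]
reciprocity: (1795/249209) = +1·(249209/1795) since 1795 mod 4 = 3, 249209 mod 4 = 1; sign now -1
(249209/1795) = (1499/1795)   [reduce mod 1795]
reciprocity: (1499/1795) = -1·(1795/1499) since 1499 mod 4 = 3, 1795 mod 4 = 3; sign now +1
(1795/1499) = (296/1499)   [reduce mod 1499]
296 = 2^3·37; (2/1499) = -1 since 1499 mod 8 = 3, so (296/1499) = (-1)^3·(37/1499); sign now -1
reciprocity: (37/1499) = +1·(1499/37) since 37 mod 4 = 1, 1499 mod 4 = 3; sign now -1
(1499/37) = (19/37)   [reduce mod 37]
reciprocity: (19/37) = +1·(37/19) since 19 mod 4 = 3, 37 mod 4 = 1; sign now -1
(37/19) = (18/19)   [reduce mod 19]
18 = 2^1·9; (2/19) = -1 since 19 mod 8 = 3, so (18/19) = (-1)^1·(9/19); sign now +1
reciprocity: (9/19) = +1·(19/9) since 9 mod 4 = 1, 19 mod 4 = 3; sign now +1
(19/9) = (1/9)   [reduce mod 9]
(1/9) = 1; final value = sign = +1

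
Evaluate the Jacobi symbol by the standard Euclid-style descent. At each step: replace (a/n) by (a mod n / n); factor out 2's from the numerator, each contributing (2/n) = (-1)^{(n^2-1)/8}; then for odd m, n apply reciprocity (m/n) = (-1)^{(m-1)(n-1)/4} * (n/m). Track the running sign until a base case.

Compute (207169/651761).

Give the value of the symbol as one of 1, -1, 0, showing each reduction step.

reciprocity: (207169/651761) = +1·(651761/207169) since 207169 mod 4 = 1, 651761 mod 4 = 1; sign now +1
(651761/207169) = (30254/207169)   [reduce mod 207169]
30254 = 2^1·15127; (2/207169) = +1 since 207169 mod 8 = 1, so (30254/207169) = (+1)^1·(15127/207169); sign now +1
reciprocity: (15127/207169) = +1·(207169/15127) since 15127 mod 4 = 3, 207169 mod 4 = 1; sign now +1
(207169/15127) = (10518/15127)   [reduce mod 15127]
10518 = 2^1·5259; (2/15127) = +1 since 15127 mod 8 = 7, so (10518/15127) = (+1)^1·(5259/15127); sign now +1
reciprocity: (5259/15127) = -1·(15127/5259) since 5259 mod 4 = 3, 15127 mod 4 = 3; sign now -1
(15127/5259) = (4609/5259)   [reduce mod 5259]
reciprocity: (4609/5259) = +1·(5259/4609) since 4609 mod 4 = 1, 5259 mod 4 = 3; sign now -1
(5259/4609) = (650/4609)   [reduce mod 4609]
650 = 2^1·325; (2/4609) = +1 since 4609 mod 8 = 1, so (650/4609) = (+1)^1·(325/4609); sign now -1
reciprocity: (325/4609) = +1·(4609/325) since 325 mod 4 = 1, 4609 mod 4 = 1; sign now -1
(4609/325) = (59/325)   [reduce mod 325]
reciprocity: (59/325) = +1·(325/59) since 59 mod 4 = 3, 325 mod 4 = 1; sign now -1
(325/59) = (30/59)   [reduce mod 59]
30 = 2^1·15; (2/59) = -1 since 59 mod 8 = 3, so (30/59) = (-1)^1·(15/59); sign now +1
reciprocity: (15/59) = -1·(59/15) since 15 mod 4 = 3, 59 mod 4 = 3; sign now -1
(59/15) = (14/15)   [reduce mod 15]
14 = 2^1·7; (2/15) = +1 since 15 mod 8 = 7, so (14/15) = (+1)^1·(7/15); sign now -1
reciprocity: (7/15) = -1·(15/7) since 7 mod 4 = 3, 15 mod 4 = 3; sign now +1
(15/7) = (1/7)   [reduce mod 7]
(1/7) = 1; final value = sign = +1

1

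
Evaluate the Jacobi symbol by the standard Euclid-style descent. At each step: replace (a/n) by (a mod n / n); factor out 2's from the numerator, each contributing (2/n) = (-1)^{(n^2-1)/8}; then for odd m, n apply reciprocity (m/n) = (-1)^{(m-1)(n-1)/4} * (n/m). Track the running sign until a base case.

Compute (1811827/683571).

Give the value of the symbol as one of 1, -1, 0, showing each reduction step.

1

(1811827/683571): 1811827 mod 683571 = 444685, so (1811827/683571) = (444685/683571)
flip (444685/683571) -> (683571/444685): both odd, 444685 mod 4 = 1, 683571 mod 4 = 3, so the flip contributes +1; sign now +1
(683571/444685): 683571 mod 444685 = 238886, so (683571/444685) = (238886/444685)
factor out 2^1: 238886 = 2^1·119443; with 444685 mod 8 = 5, (2/444685) = -1; sign now -1; continue with (119443/444685)
flip (119443/444685) -> (444685/119443): both odd, 119443 mod 4 = 3, 444685 mod 4 = 1, so the flip contributes +1; sign now -1
(444685/119443): 444685 mod 119443 = 86356, so (444685/119443) = (86356/119443)
factor out 2^2: 86356 = 2^2·21589; with 119443 mod 8 = 3, (2/119443) = -1; sign now -1; continue with (21589/119443)
flip (21589/119443) -> (119443/21589): both odd, 21589 mod 4 = 1, 119443 mod 4 = 3, so the flip contributes +1; sign now -1
(119443/21589): 119443 mod 21589 = 11498, so (119443/21589) = (11498/21589)
factor out 2^1: 11498 = 2^1·5749; with 21589 mod 8 = 5, (2/21589) = -1; sign now +1; continue with (5749/21589)
flip (5749/21589) -> (21589/5749): both odd, 5749 mod 4 = 1, 21589 mod 4 = 1, so the flip contributes +1; sign now +1
(21589/5749): 21589 mod 5749 = 4342, so (21589/5749) = (4342/5749)
factor out 2^1: 4342 = 2^1·2171; with 5749 mod 8 = 5, (2/5749) = -1; sign now -1; continue with (2171/5749)
flip (2171/5749) -> (5749/2171): both odd, 2171 mod 4 = 3, 5749 mod 4 = 1, so the flip contributes +1; sign now -1
(5749/2171): 5749 mod 2171 = 1407, so (5749/2171) = (1407/2171)
flip (1407/2171) -> (2171/1407): both odd, 1407 mod 4 = 3, 2171 mod 4 = 3, so the flip contributes -1; sign now +1
(2171/1407): 2171 mod 1407 = 764, so (2171/1407) = (764/1407)
factor out 2^2: 764 = 2^2·191; with 1407 mod 8 = 7, (2/1407) = +1; sign now +1; continue with (191/1407)
flip (191/1407) -> (1407/191): both odd, 191 mod 4 = 3, 1407 mod 4 = 3, so the flip contributes -1; sign now -1
(1407/191): 1407 mod 191 = 70, so (1407/191) = (70/191)
factor out 2^1: 70 = 2^1·35; with 191 mod 8 = 7, (2/191) = +1; sign now -1; continue with (35/191)
flip (35/191) -> (191/35): both odd, 35 mod 4 = 3, 191 mod 4 = 3, so the flip contributes -1; sign now +1
(191/35): 191 mod 35 = 16, so (191/35) = (16/35)
factor out 2^4: 16 = 2^4·1; with 35 mod 8 = 3, (2/35) = -1; sign now +1; continue with (1/35)
reached (1/35) = 1, so the symbol is +1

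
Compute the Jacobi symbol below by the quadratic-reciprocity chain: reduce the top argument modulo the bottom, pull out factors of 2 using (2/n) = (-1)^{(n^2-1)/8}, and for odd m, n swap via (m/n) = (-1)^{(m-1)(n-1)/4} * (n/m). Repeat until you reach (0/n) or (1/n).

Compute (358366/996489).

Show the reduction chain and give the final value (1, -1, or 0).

-1

factor out 2^1: 358366 = 2^1·179183; with 996489 mod 8 = 1, (2/996489) = +1; sign now +1; continue with (179183/996489)
flip (179183/996489) -> (996489/179183): both odd, 179183 mod 4 = 3, 996489 mod 4 = 1, so the flip contributes +1; sign now +1
(996489/179183): 996489 mod 179183 = 100574, so (996489/179183) = (100574/179183)
factor out 2^1: 100574 = 2^1·50287; with 179183 mod 8 = 7, (2/179183) = +1; sign now +1; continue with (50287/179183)
flip (50287/179183) -> (179183/50287): both odd, 50287 mod 4 = 3, 179183 mod 4 = 3, so the flip contributes -1; sign now -1
(179183/50287): 179183 mod 50287 = 28322, so (179183/50287) = (28322/50287)
factor out 2^1: 28322 = 2^1·14161; with 50287 mod 8 = 7, (2/50287) = +1; sign now -1; continue with (14161/50287)
flip (14161/50287) -> (50287/14161): both odd, 14161 mod 4 = 1, 50287 mod 4 = 3, so the flip contributes +1; sign now -1
(50287/14161): 50287 mod 14161 = 7804, so (50287/14161) = (7804/14161)
factor out 2^2: 7804 = 2^2·1951; with 14161 mod 8 = 1, (2/14161) = +1; sign now -1; continue with (1951/14161)
flip (1951/14161) -> (14161/1951): both odd, 1951 mod 4 = 3, 14161 mod 4 = 1, so the flip contributes +1; sign now -1
(14161/1951): 14161 mod 1951 = 504, so (14161/1951) = (504/1951)
factor out 2^3: 504 = 2^3·63; with 1951 mod 8 = 7, (2/1951) = +1; sign now -1; continue with (63/1951)
flip (63/1951) -> (1951/63): both odd, 63 mod 4 = 3, 1951 mod 4 = 3, so the flip contributes -1; sign now +1
(1951/63): 1951 mod 63 = 61, so (1951/63) = (61/63)
flip (61/63) -> (63/61): both odd, 61 mod 4 = 1, 63 mod 4 = 3, so the flip contributes +1; sign now +1
(63/61): 63 mod 61 = 2, so (63/61) = (2/61)
factor out 2^1: 2 = 2^1·1; with 61 mod 8 = 5, (2/61) = -1; sign now -1; continue with (1/61)
reached (1/61) = 1, so the symbol is -1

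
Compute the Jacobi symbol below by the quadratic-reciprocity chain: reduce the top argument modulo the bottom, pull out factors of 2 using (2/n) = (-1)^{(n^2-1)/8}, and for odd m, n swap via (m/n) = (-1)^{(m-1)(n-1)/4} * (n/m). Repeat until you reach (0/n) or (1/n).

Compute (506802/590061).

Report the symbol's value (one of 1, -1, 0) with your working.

factor out 2^1: 506802 = 2^1·253401; with 590061 mod 8 = 5, (2/590061) = -1; sign now -1; continue with (253401/590061)
flip (253401/590061) -> (590061/253401): both odd, 253401 mod 4 = 1, 590061 mod 4 = 1, so the flip contributes +1; sign now -1
(590061/253401): 590061 mod 253401 = 83259, so (590061/253401) = (83259/253401)
flip (83259/253401) -> (253401/83259): both odd, 83259 mod 4 = 3, 253401 mod 4 = 1, so the flip contributes +1; sign now -1
(253401/83259): 253401 mod 83259 = 3624, so (253401/83259) = (3624/83259)
factor out 2^3: 3624 = 2^3·453; with 83259 mod 8 = 3, (2/83259) = -1; sign now +1; continue with (453/83259)
flip (453/83259) -> (83259/453): both odd, 453 mod 4 = 1, 83259 mod 4 = 3, so the flip contributes +1; sign now +1
(83259/453): 83259 mod 453 = 360, so (83259/453) = (360/453)
factor out 2^3: 360 = 2^3·45; with 453 mod 8 = 5, (2/453) = -1; sign now -1; continue with (45/453)
flip (45/453) -> (453/45): both odd, 45 mod 4 = 1, 453 mod 4 = 1, so the flip contributes +1; sign now -1
(453/45): 453 mod 45 = 3, so (453/45) = (3/45)
flip (3/45) -> (45/3): both odd, 3 mod 4 = 3, 45 mod 4 = 1, so the flip contributes +1; sign now -1
(45/3): 45 mod 3 = 0, so (45/3) = (0/3)
reached (0/3); gcd(a, n) > 1, so (0/3) = 0 and the symbol is 0

0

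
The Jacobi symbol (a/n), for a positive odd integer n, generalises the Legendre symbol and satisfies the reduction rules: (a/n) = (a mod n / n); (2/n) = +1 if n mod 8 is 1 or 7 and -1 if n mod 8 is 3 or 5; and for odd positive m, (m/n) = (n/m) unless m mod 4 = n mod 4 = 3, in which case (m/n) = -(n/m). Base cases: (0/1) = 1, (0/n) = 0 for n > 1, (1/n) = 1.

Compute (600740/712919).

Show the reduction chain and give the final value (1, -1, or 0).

600740 = 2^2·150185; (2/712919) = +1 since 712919 mod 8 = 7, so (600740/712919) = (+1)^2·(150185/712919); sign now +1
reciprocity: (150185/712919) = +1·(712919/150185) since 150185 mod 4 = 1, 712919 mod 4 = 3; sign now +1
(712919/150185) = (112179/150185)   [reduce mod 150185]
reciprocity: (112179/150185) = +1·(150185/112179) since 112179 mod 4 = 3, 150185 mod 4 = 1; sign now +1
(150185/112179) = (38006/112179)   [reduce mod 112179]
38006 = 2^1·19003; (2/112179) = -1 since 112179 mod 8 = 3, so (38006/112179) = (-1)^1·(19003/112179); sign now -1
reciprocity: (19003/112179) = -1·(112179/19003) since 19003 mod 4 = 3, 112179 mod 4 = 3; sign now +1
(112179/19003) = (17164/19003)   [reduce mod 19003]
17164 = 2^2·4291; (2/19003) = -1 since 19003 mod 8 = 3, so (17164/19003) = (-1)^2·(4291/19003); sign now +1
reciprocity: (4291/19003) = -1·(19003/4291) since 4291 mod 4 = 3, 19003 mod 4 = 3; sign now -1
(19003/4291) = (1839/4291)   [reduce mod 4291]
reciprocity: (1839/4291) = -1·(4291/1839) since 1839 mod 4 = 3, 4291 mod 4 = 3; sign now +1
(4291/1839) = (613/1839)   [reduce mod 1839]
reciprocity: (613/1839) = +1·(1839/613) since 613 mod 4 = 1, 1839 mod 4 = 3; sign now +1
(1839/613) = (0/613)   [reduce mod 613]
(0/613) = 0   [gcd(a, n) > 1]; final value = 0

0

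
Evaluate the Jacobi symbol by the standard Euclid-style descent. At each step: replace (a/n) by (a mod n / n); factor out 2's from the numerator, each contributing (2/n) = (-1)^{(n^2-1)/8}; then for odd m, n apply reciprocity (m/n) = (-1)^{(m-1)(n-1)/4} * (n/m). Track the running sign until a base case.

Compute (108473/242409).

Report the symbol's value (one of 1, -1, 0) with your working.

flip (108473/242409) -> (242409/108473): both odd, 108473 mod 4 = 1, 242409 mod 4 = 1, so the flip contributes +1; sign now +1
(242409/108473): 242409 mod 108473 = 25463, so (242409/108473) = (25463/108473)
flip (25463/108473) -> (108473/25463): both odd, 25463 mod 4 = 3, 108473 mod 4 = 1, so the flip contributes +1; sign now +1
(108473/25463): 108473 mod 25463 = 6621, so (108473/25463) = (6621/25463)
flip (6621/25463) -> (25463/6621): both odd, 6621 mod 4 = 1, 25463 mod 4 = 3, so the flip contributes +1; sign now +1
(25463/6621): 25463 mod 6621 = 5600, so (25463/6621) = (5600/6621)
factor out 2^5: 5600 = 2^5·175; with 6621 mod 8 = 5, (2/6621) = -1; sign now -1; continue with (175/6621)
flip (175/6621) -> (6621/175): both odd, 175 mod 4 = 3, 6621 mod 4 = 1, so the flip contributes +1; sign now -1
(6621/175): 6621 mod 175 = 146, so (6621/175) = (146/175)
factor out 2^1: 146 = 2^1·73; with 175 mod 8 = 7, (2/175) = +1; sign now -1; continue with (73/175)
flip (73/175) -> (175/73): both odd, 73 mod 4 = 1, 175 mod 4 = 3, so the flip contributes +1; sign now -1
(175/73): 175 mod 73 = 29, so (175/73) = (29/73)
flip (29/73) -> (73/29): both odd, 29 mod 4 = 1, 73 mod 4 = 1, so the flip contributes +1; sign now -1
(73/29): 73 mod 29 = 15, so (73/29) = (15/29)
flip (15/29) -> (29/15): both odd, 15 mod 4 = 3, 29 mod 4 = 1, so the flip contributes +1; sign now -1
(29/15): 29 mod 15 = 14, so (29/15) = (14/15)
factor out 2^1: 14 = 2^1·7; with 15 mod 8 = 7, (2/15) = +1; sign now -1; continue with (7/15)
flip (7/15) -> (15/7): both odd, 7 mod 4 = 3, 15 mod 4 = 3, so the flip contributes -1; sign now +1
(15/7): 15 mod 7 = 1, so (15/7) = (1/7)
reached (1/7) = 1, so the symbol is +1

1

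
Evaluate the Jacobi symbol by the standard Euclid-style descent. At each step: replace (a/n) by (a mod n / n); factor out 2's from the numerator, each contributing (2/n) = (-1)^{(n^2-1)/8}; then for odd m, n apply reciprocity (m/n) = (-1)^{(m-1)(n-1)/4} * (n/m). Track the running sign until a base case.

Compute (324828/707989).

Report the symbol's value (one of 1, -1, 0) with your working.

1

factor out 2^2: 324828 = 2^2·81207; with 707989 mod 8 = 5, (2/707989) = -1; sign now +1; continue with (81207/707989)
flip (81207/707989) -> (707989/81207): both odd, 81207 mod 4 = 3, 707989 mod 4 = 1, so the flip contributes +1; sign now +1
(707989/81207): 707989 mod 81207 = 58333, so (707989/81207) = (58333/81207)
flip (58333/81207) -> (81207/58333): both odd, 58333 mod 4 = 1, 81207 mod 4 = 3, so the flip contributes +1; sign now +1
(81207/58333): 81207 mod 58333 = 22874, so (81207/58333) = (22874/58333)
factor out 2^1: 22874 = 2^1·11437; with 58333 mod 8 = 5, (2/58333) = -1; sign now -1; continue with (11437/58333)
flip (11437/58333) -> (58333/11437): both odd, 11437 mod 4 = 1, 58333 mod 4 = 1, so the flip contributes +1; sign now -1
(58333/11437): 58333 mod 11437 = 1148, so (58333/11437) = (1148/11437)
factor out 2^2: 1148 = 2^2·287; with 11437 mod 8 = 5, (2/11437) = -1; sign now -1; continue with (287/11437)
flip (287/11437) -> (11437/287): both odd, 287 mod 4 = 3, 11437 mod 4 = 1, so the flip contributes +1; sign now -1
(11437/287): 11437 mod 287 = 244, so (11437/287) = (244/287)
factor out 2^2: 244 = 2^2·61; with 287 mod 8 = 7, (2/287) = +1; sign now -1; continue with (61/287)
flip (61/287) -> (287/61): both odd, 61 mod 4 = 1, 287 mod 4 = 3, so the flip contributes +1; sign now -1
(287/61): 287 mod 61 = 43, so (287/61) = (43/61)
flip (43/61) -> (61/43): both odd, 43 mod 4 = 3, 61 mod 4 = 1, so the flip contributes +1; sign now -1
(61/43): 61 mod 43 = 18, so (61/43) = (18/43)
factor out 2^1: 18 = 2^1·9; with 43 mod 8 = 3, (2/43) = -1; sign now +1; continue with (9/43)
flip (9/43) -> (43/9): both odd, 9 mod 4 = 1, 43 mod 4 = 3, so the flip contributes +1; sign now +1
(43/9): 43 mod 9 = 7, so (43/9) = (7/9)
flip (7/9) -> (9/7): both odd, 7 mod 4 = 3, 9 mod 4 = 1, so the flip contributes +1; sign now +1
(9/7): 9 mod 7 = 2, so (9/7) = (2/7)
factor out 2^1: 2 = 2^1·1; with 7 mod 8 = 7, (2/7) = +1; sign now +1; continue with (1/7)
reached (1/7) = 1, so the symbol is +1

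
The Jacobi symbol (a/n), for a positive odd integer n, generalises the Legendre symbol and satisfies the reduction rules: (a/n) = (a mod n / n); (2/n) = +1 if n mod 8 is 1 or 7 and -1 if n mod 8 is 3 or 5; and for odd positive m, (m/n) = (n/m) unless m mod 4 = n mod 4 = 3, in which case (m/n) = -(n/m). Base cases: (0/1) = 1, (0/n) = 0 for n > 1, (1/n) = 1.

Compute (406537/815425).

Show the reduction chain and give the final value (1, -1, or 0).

reciprocity: (406537/815425) = +1·(815425/406537) since 406537 mod 4 = 1, 815425 mod 4 = 1; sign now +1
(815425/406537) = (2351/406537)   [reduce mod 406537]
reciprocity: (2351/406537) = +1·(406537/2351) since 2351 mod 4 = 3, 406537 mod 4 = 1; sign now +1
(406537/2351) = (2165/2351)   [reduce mod 2351]
reciprocity: (2165/2351) = +1·(2351/2165) since 2165 mod 4 = 1, 2351 mod 4 = 3; sign now +1
(2351/2165) = (186/2165)   [reduce mod 2165]
186 = 2^1·93; (2/2165) = -1 since 2165 mod 8 = 5, so (186/2165) = (-1)^1·(93/2165); sign now -1
reciprocity: (93/2165) = +1·(2165/93) since 93 mod 4 = 1, 2165 mod 4 = 1; sign now -1
(2165/93) = (26/93)   [reduce mod 93]
26 = 2^1·13; (2/93) = -1 since 93 mod 8 = 5, so (26/93) = (-1)^1·(13/93); sign now +1
reciprocity: (13/93) = +1·(93/13) since 13 mod 4 = 1, 93 mod 4 = 1; sign now +1
(93/13) = (2/13)   [reduce mod 13]
2 = 2^1·1; (2/13) = -1 since 13 mod 8 = 5, so (2/13) = (-1)^1·(1/13); sign now -1
(1/13) = 1; final value = sign = -1

-1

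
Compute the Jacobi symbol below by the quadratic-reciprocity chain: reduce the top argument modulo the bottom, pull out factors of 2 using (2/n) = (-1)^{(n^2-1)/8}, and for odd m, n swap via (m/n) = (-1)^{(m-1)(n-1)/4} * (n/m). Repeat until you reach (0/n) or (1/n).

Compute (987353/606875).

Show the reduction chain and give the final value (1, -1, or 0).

-1

(987353/606875) = (380478/606875)   [reduce mod 606875]
380478 = 2^1·190239; (2/606875) = -1 since 606875 mod 8 = 3, so (380478/606875) = (-1)^1·(190239/606875); sign now -1
reciprocity: (190239/606875) = -1·(606875/190239) since 190239 mod 4 = 3, 606875 mod 4 = 3; sign now +1
(606875/190239) = (36158/190239)   [reduce mod 190239]
36158 = 2^1·18079; (2/190239) = +1 since 190239 mod 8 = 7, so (36158/190239) = (+1)^1·(18079/190239); sign now +1
reciprocity: (18079/190239) = -1·(190239/18079) since 18079 mod 4 = 3, 190239 mod 4 = 3; sign now -1
(190239/18079) = (9449/18079)   [reduce mod 18079]
reciprocity: (9449/18079) = +1·(18079/9449) since 9449 mod 4 = 1, 18079 mod 4 = 3; sign now -1
(18079/9449) = (8630/9449)   [reduce mod 9449]
8630 = 2^1·4315; (2/9449) = +1 since 9449 mod 8 = 1, so (8630/9449) = (+1)^1·(4315/9449); sign now -1
reciprocity: (4315/9449) = +1·(9449/4315) since 4315 mod 4 = 3, 9449 mod 4 = 1; sign now -1
(9449/4315) = (819/4315)   [reduce mod 4315]
reciprocity: (819/4315) = -1·(4315/819) since 819 mod 4 = 3, 4315 mod 4 = 3; sign now +1
(4315/819) = (220/819)   [reduce mod 819]
220 = 2^2·55; (2/819) = -1 since 819 mod 8 = 3, so (220/819) = (-1)^2·(55/819); sign now +1
reciprocity: (55/819) = -1·(819/55) since 55 mod 4 = 3, 819 mod 4 = 3; sign now -1
(819/55) = (49/55)   [reduce mod 55]
reciprocity: (49/55) = +1·(55/49) since 49 mod 4 = 1, 55 mod 4 = 3; sign now -1
(55/49) = (6/49)   [reduce mod 49]
6 = 2^1·3; (2/49) = +1 since 49 mod 8 = 1, so (6/49) = (+1)^1·(3/49); sign now -1
reciprocity: (3/49) = +1·(49/3) since 3 mod 4 = 3, 49 mod 4 = 1; sign now -1
(49/3) = (1/3)   [reduce mod 3]
(1/3) = 1; final value = sign = -1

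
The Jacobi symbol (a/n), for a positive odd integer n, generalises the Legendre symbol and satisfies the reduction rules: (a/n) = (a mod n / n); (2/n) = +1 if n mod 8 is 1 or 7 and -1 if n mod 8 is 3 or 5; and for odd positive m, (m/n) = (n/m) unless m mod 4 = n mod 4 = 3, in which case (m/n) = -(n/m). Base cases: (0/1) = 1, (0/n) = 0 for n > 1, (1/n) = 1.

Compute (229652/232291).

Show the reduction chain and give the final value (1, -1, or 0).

229652 = 2^2·57413; (2/232291) = -1 since 232291 mod 8 = 3, so (229652/232291) = (-1)^2·(57413/232291); sign now +1
reciprocity: (57413/232291) = +1·(232291/57413) since 57413 mod 4 = 1, 232291 mod 4 = 3; sign now +1
(232291/57413) = (2639/57413)   [reduce mod 57413]
reciprocity: (2639/57413) = +1·(57413/2639) since 2639 mod 4 = 3, 57413 mod 4 = 1; sign now +1
(57413/2639) = (1994/2639)   [reduce mod 2639]
1994 = 2^1·997; (2/2639) = +1 since 2639 mod 8 = 7, so (1994/2639) = (+1)^1·(997/2639); sign now +1
reciprocity: (997/2639) = +1·(2639/997) since 997 mod 4 = 1, 2639 mod 4 = 3; sign now +1
(2639/997) = (645/997)   [reduce mod 997]
reciprocity: (645/997) = +1·(997/645) since 645 mod 4 = 1, 997 mod 4 = 1; sign now +1
(997/645) = (352/645)   [reduce mod 645]
352 = 2^5·11; (2/645) = -1 since 645 mod 8 = 5, so (352/645) = (-1)^5·(11/645); sign now -1
reciprocity: (11/645) = +1·(645/11) since 11 mod 4 = 3, 645 mod 4 = 1; sign now -1
(645/11) = (7/11)   [reduce mod 11]
reciprocity: (7/11) = -1·(11/7) since 7 mod 4 = 3, 11 mod 4 = 3; sign now +1
(11/7) = (4/7)   [reduce mod 7]
4 = 2^2·1; (2/7) = +1 since 7 mod 8 = 7, so (4/7) = (+1)^2·(1/7); sign now +1
(1/7) = 1; final value = sign = +1

1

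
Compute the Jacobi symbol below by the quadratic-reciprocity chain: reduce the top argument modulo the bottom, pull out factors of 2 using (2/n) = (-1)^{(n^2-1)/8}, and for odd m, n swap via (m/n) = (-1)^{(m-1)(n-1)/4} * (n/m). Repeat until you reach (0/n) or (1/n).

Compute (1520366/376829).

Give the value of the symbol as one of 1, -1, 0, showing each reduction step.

1

(1520366/376829) = (13050/376829)   [reduce mod 376829]
13050 = 2^1·6525; (2/376829) = -1 since 376829 mod 8 = 5, so (13050/376829) = (-1)^1·(6525/376829); sign now -1
reciprocity: (6525/376829) = +1·(376829/6525) since 6525 mod 4 = 1, 376829 mod 4 = 1; sign now -1
(376829/6525) = (4904/6525)   [reduce mod 6525]
4904 = 2^3·613; (2/6525) = -1 since 6525 mod 8 = 5, so (4904/6525) = (-1)^3·(613/6525); sign now +1
reciprocity: (613/6525) = +1·(6525/613) since 613 mod 4 = 1, 6525 mod 4 = 1; sign now +1
(6525/613) = (395/613)   [reduce mod 613]
reciprocity: (395/613) = +1·(613/395) since 395 mod 4 = 3, 613 mod 4 = 1; sign now +1
(613/395) = (218/395)   [reduce mod 395]
218 = 2^1·109; (2/395) = -1 since 395 mod 8 = 3, so (218/395) = (-1)^1·(109/395); sign now -1
reciprocity: (109/395) = +1·(395/109) since 109 mod 4 = 1, 395 mod 4 = 3; sign now -1
(395/109) = (68/109)   [reduce mod 109]
68 = 2^2·17; (2/109) = -1 since 109 mod 8 = 5, so (68/109) = (-1)^2·(17/109); sign now -1
reciprocity: (17/109) = +1·(109/17) since 17 mod 4 = 1, 109 mod 4 = 1; sign now -1
(109/17) = (7/17)   [reduce mod 17]
reciprocity: (7/17) = +1·(17/7) since 7 mod 4 = 3, 17 mod 4 = 1; sign now -1
(17/7) = (3/7)   [reduce mod 7]
reciprocity: (3/7) = -1·(7/3) since 3 mod 4 = 3, 7 mod 4 = 3; sign now +1
(7/3) = (1/3)   [reduce mod 3]
(1/3) = 1; final value = sign = +1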